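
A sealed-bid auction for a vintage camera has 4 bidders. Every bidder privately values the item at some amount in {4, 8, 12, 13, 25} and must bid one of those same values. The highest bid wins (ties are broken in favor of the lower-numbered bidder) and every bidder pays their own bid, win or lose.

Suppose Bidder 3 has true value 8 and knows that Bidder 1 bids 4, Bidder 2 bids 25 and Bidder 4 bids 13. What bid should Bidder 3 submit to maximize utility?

4

Bid 4: loses but pays 4, utility -4.
Bid 8: loses but pays 8, utility -8.
Bid 12: loses but pays 12, utility -12.
Bid 13: loses but pays 13, utility -13.
Bid 25: loses but pays 25, utility -25.
The best choice is 4 with utility -4.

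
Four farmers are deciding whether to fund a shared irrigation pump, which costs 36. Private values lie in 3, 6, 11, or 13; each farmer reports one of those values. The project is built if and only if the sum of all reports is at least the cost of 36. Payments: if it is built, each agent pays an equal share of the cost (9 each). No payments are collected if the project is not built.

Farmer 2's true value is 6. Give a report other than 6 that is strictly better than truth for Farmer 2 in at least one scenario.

3

Suppose Farmer 1 reports 6, Farmer 3 reports 11 and Farmer 4 reports 13.
Report 6: project built, pays 9, utility 6 - 9 = -3.
Report 3: project not built, utility 0.
So reporting 3 beats truth here (0 > -3).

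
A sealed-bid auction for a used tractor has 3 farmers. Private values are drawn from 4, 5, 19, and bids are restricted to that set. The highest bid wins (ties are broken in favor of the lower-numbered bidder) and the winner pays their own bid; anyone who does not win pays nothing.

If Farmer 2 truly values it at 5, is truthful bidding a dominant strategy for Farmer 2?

Yes

Check each profile of the others' bids and compare truth against every alternative bid.
Others bid (4, 4): truth gives 0, best alternative gives 0.
Others bid (4, 5): truth gives 0, best alternative gives 0.
Others bid (4, 19): truth gives 0, best alternative gives 0.
Others bid (5, 4): truth gives 0, best alternative gives 0.
Others bid (5, 5): truth gives 0, best alternative gives 0.
Others bid (5, 19): truth gives 0, best alternative gives 0.
(Remaining 3 profiles checked similarly; truth is weakly best in each.)
In every case the truthful bid is at least as good as any alternative, so it is a dominant strategy.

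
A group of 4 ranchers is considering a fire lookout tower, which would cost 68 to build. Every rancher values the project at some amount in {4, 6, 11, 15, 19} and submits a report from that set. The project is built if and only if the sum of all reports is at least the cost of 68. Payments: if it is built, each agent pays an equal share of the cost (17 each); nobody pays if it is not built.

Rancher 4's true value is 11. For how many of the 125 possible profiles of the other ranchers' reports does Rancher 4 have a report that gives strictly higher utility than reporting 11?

Others report (19, 19, 19): truth gives -6; report 4 gives 0 > -6. Violating.
Others report (4, 4, 4): truth gives 0; no alternative beats it.
Others report (4, 4, 6): truth gives 0; no alternative beats it.
(Checking all 125 profiles: 1 has a profitable deviation, 124 do not.)

1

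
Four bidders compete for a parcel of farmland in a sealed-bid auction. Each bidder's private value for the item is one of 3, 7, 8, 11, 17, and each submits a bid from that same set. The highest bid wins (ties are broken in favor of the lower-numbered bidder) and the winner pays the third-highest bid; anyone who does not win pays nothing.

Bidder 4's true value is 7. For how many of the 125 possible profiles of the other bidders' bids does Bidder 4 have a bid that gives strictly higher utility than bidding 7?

Others bid (3, 3, 7): truth gives 0; bid 8 gives 4 > 0. Violating.
Others bid (3, 3, 8): truth gives 0; bid 11 gives 4 > 0. Violating.
Others bid (3, 3, 11): truth gives 0; bid 17 gives 4 > 0. Violating.
Others bid (3, 7, 3): truth gives 0; bid 8 gives 4 > 0. Violating.
Others bid (3, 3, 3): truth gives 4; no alternative beats it.
Others bid (3, 3, 17): truth gives 0; no alternative beats it.
(Checking all 125 profiles: 9 have a profitable deviation, 116 do not.)

9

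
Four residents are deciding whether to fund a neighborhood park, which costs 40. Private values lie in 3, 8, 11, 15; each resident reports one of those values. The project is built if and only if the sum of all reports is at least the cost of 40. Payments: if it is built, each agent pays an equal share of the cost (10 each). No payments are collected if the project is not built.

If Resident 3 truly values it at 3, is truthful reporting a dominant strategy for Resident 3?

Yes

Check each profile of the others' reports and compare truth against every alternative report.
Others report (3, 15, 15): truth gives 0, best alternative gives -7.
Others report (8, 11, 15): truth gives 0, best alternative gives -7.
Others report (8, 15, 11): truth gives 0, best alternative gives -7.
Others report (11, 8, 15): truth gives 0, best alternative gives -7.
Others report (11, 11, 11): truth gives 0, best alternative gives -7.
Others report (11, 15, 8): truth gives 0, best alternative gives -7.
(Remaining 58 profiles checked similarly; truth is weakly best in each.)
In every case the truthful report is at least as good as any alternative, so it is a dominant strategy.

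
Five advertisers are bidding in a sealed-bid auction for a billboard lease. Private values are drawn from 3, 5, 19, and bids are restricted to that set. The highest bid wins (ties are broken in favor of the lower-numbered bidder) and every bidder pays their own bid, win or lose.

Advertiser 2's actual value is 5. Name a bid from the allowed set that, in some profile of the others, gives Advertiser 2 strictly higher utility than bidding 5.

Suppose Advertiser 1 bids 3, Advertiser 3 bids 3, Advertiser 4 bids 3 and Advertiser 5 bids 19.
Bid 5: loses but pays 5, utility -5.
Bid 3: loses but pays 3, utility -3.
So bidding 3 beats truth here (-3 > -5).

3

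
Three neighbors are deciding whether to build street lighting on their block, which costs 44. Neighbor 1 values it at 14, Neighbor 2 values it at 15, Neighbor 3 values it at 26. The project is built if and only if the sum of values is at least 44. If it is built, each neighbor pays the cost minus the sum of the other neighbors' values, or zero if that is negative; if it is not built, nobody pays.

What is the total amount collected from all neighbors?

22

Total value 55 ≥ cost 44, so it is built.
Neighbor 1: others sum to 41; max(0, 44 - 41) = 3.
Neighbor 2: others sum to 40; max(0, 44 - 40) = 4.
Neighbor 3: others sum to 29; max(0, 44 - 29) = 15.
Total collected = 3 + 4 + 15 = 22.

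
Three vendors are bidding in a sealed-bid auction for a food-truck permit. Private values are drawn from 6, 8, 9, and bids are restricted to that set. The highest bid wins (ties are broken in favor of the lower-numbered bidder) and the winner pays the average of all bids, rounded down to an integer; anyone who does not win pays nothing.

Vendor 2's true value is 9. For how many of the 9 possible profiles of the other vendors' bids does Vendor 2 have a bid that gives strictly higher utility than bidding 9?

1

Others bid (6, 6): truth gives 2; bid 8 gives 3 > 2. Violating.
Others bid (6, 8): truth gives 2; no alternative beats it.
Others bid (6, 9): truth gives 1; no alternative beats it.
(Checking all 9 profiles: 1 has a profitable deviation, 8 do not.)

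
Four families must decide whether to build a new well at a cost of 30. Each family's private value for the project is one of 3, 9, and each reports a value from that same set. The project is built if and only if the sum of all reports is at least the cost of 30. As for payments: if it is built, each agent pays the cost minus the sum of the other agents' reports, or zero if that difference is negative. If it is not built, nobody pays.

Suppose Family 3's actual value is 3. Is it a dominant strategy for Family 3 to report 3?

Yes

Check each profile of the others' reports and compare truth against every alternative report.
Others report (3, 9, 9): truth gives 0, best alternative gives -6.
Others report (9, 3, 9): truth gives 0, best alternative gives -6.
Others report (9, 9, 3): truth gives 0, best alternative gives -6.
Others report (3, 3, 3): truth gives 0, best alternative gives 0.
Others report (3, 3, 9): truth gives 0, best alternative gives 0.
Others report (3, 9, 3): truth gives 0, best alternative gives 0.
(Remaining 2 profiles checked similarly; truth is weakly best in each.)
In every case the truthful report is at least as good as any alternative, so it is a dominant strategy.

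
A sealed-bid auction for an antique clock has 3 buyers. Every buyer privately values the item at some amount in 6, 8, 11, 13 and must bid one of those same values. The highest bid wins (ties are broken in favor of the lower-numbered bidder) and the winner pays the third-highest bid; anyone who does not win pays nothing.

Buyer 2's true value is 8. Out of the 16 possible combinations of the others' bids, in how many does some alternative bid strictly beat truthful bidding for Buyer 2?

Others bid (6, 11): truth gives 0; bid 11 gives 2 > 0. Violating.
Others bid (6, 13): truth gives 0; bid 13 gives 2 > 0. Violating.
Others bid (8, 6): truth gives 0; bid 11 gives 2 > 0. Violating.
Others bid (11, 6): truth gives 0; bid 13 gives 2 > 0. Violating.
Others bid (6, 6): truth gives 2; no alternative beats it.
Others bid (6, 8): truth gives 2; no alternative beats it.
(Checking all 16 profiles: 4 have a profitable deviation, 12 do not.)

4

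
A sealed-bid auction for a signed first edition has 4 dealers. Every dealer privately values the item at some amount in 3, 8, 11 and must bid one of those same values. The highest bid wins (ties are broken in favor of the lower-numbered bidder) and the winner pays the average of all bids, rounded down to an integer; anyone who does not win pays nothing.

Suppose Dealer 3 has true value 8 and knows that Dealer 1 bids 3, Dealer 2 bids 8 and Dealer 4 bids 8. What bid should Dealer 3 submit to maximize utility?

11

Bid 3: loses, pays 0, utility 0.
Bid 8: loses, pays 0, utility 0.
Bid 11: wins, pays 7, utility 8 - 7 = 1.
The best choice is 11 with utility 1.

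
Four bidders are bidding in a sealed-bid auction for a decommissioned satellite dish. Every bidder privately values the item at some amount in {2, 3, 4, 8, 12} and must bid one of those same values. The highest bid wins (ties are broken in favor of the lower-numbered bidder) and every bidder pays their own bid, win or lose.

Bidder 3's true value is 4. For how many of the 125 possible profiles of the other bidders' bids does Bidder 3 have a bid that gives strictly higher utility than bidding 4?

Others bid (2, 2, 2): truth gives 0; bid 3 gives 1 > 0. Violating.
Others bid (2, 2, 3): truth gives 0; bid 3 gives 1 > 0. Violating.
Others bid (2, 2, 8): truth gives -4; bid 2 gives -2 > -4. Violating.
Others bid (2, 2, 12): truth gives -4; bid 2 gives -2 > -4. Violating.
Others bid (2, 2, 4): truth gives 0; no alternative beats it.
Others bid (2, 3, 2): truth gives 0; no alternative beats it.
(Checking all 125 profiles: 115 have a profitable deviation, 10 do not.)

115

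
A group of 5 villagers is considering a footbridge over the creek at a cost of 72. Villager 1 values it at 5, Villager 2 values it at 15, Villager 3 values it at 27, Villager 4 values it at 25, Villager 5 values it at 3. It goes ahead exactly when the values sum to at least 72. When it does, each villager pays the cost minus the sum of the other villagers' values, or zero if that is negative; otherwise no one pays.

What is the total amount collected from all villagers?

60

Total value 75 ≥ cost 72, so it is built.
Villager 1: others sum to 70; max(0, 72 - 70) = 2.
Villager 2: others sum to 60; max(0, 72 - 60) = 12.
Villager 3: others sum to 48; max(0, 72 - 48) = 24.
Villager 4: others sum to 50; max(0, 72 - 50) = 22.
Villager 5: others sum to 72; max(0, 72 - 72) = 0.
Total collected = 2 + 12 + 24 + 22 + 0 = 60.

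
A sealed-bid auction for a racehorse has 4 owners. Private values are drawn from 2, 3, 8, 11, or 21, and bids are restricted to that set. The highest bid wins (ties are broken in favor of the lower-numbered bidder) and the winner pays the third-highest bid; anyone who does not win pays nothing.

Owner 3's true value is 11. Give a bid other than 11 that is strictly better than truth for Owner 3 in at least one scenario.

21

Suppose Owner 1 bids 2, Owner 2 bids 2 and Owner 4 bids 21.
Bid 11: loses, pays 0, utility 0.
Bid 21: wins, pays 2, utility 11 - 2 = 9.
So bidding 21 beats truth here (9 > 0).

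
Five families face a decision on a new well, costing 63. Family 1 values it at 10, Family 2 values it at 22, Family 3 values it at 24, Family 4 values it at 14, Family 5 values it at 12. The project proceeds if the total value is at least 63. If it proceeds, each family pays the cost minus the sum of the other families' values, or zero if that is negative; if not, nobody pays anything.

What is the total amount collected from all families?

8

Total value 82 ≥ cost 63, so it is built.
Family 1: others sum to 72; max(0, 63 - 72) = 0.
Family 2: others sum to 60; max(0, 63 - 60) = 3.
Family 3: others sum to 58; max(0, 63 - 58) = 5.
Family 4: others sum to 68; max(0, 63 - 68) = 0.
Family 5: others sum to 70; max(0, 63 - 70) = 0.
Total collected = 0 + 3 + 5 + 0 + 0 = 8.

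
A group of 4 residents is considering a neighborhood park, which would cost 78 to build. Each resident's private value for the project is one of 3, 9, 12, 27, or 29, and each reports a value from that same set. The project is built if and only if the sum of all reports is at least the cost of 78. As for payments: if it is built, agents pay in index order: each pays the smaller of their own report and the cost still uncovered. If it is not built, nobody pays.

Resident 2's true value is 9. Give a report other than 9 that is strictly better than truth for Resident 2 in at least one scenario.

Suppose Resident 1 reports 27, Resident 3 reports 27 and Resident 4 reports 27.
Report 9: project built, pays 9, utility 9 - 9 = 0.
Report 3: project built, pays 3, utility 9 - 3 = 6.
So reporting 3 beats truth here (6 > 0).

3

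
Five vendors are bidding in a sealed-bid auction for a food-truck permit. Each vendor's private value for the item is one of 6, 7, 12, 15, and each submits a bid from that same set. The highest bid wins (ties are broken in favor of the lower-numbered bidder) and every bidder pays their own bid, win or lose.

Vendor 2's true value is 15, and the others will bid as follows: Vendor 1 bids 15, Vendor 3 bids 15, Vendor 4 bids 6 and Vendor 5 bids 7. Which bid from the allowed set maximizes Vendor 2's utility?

Bid 6: loses but pays 6, utility -6.
Bid 7: loses but pays 7, utility -7.
Bid 12: loses but pays 12, utility -12.
Bid 15: loses but pays 15, utility -15.
The best choice is 6 with utility -6.

6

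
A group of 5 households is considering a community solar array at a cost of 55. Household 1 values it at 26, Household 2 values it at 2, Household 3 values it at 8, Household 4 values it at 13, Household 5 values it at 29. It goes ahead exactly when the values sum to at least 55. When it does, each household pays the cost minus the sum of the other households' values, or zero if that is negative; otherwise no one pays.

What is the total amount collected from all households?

Total value 78 ≥ cost 55, so it is built.
Household 1: others sum to 52; max(0, 55 - 52) = 3.
Household 2: others sum to 76; max(0, 55 - 76) = 0.
Household 3: others sum to 70; max(0, 55 - 70) = 0.
Household 4: others sum to 65; max(0, 55 - 65) = 0.
Household 5: others sum to 49; max(0, 55 - 49) = 6.
Total collected = 3 + 0 + 0 + 0 + 6 = 9.

9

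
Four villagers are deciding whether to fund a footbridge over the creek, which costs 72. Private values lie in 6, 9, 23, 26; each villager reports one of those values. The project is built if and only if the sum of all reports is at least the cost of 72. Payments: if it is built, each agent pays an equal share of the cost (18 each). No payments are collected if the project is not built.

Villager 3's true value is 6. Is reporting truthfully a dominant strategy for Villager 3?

Yes

Check each profile of the others' reports and compare truth against every alternative report.
Others report (23, 23, 23): truth gives -12, best alternative gives -12.
Others report (23, 23, 26): truth gives -12, best alternative gives -12.
Others report (23, 26, 23): truth gives -12, best alternative gives -12.
Others report (23, 26, 26): truth gives -12, best alternative gives -12.
Others report (26, 23, 23): truth gives -12, best alternative gives -12.
Others report (26, 23, 26): truth gives -12, best alternative gives -12.
(Remaining 58 profiles checked similarly; truth is weakly best in each.)
In every case the truthful report is at least as good as any alternative, so it is a dominant strategy.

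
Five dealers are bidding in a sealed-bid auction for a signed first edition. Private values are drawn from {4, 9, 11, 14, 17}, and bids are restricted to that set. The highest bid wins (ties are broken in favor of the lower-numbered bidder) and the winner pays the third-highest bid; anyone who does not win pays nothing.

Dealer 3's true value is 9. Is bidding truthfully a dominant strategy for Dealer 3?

No

Consider the case where Dealer 1 bids 4, Dealer 2 bids 4, Dealer 4 bids 4 and Dealer 5 bids 11.
Truthful bid 9: loses, pays 0, utility 0.
Bid 11 instead: wins, pays 4, utility 9 - 4 = 5.
Since 5 > 0, bidding 11 is strictly better here, so truthful bidding is not dominant.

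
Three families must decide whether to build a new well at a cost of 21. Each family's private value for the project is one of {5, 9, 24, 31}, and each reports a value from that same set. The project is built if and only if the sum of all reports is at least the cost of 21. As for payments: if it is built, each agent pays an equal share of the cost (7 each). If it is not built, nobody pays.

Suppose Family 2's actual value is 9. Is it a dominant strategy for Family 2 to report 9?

No

Consider the case where Family 1 reports 5 and Family 3 reports 5.
Truthful report 9: project not built, utility 0.
Report 24 instead: project built, pays 7, utility 9 - 7 = 2.
Since 2 > 0, reporting 24 is strictly better here, so truthful reporting is not dominant.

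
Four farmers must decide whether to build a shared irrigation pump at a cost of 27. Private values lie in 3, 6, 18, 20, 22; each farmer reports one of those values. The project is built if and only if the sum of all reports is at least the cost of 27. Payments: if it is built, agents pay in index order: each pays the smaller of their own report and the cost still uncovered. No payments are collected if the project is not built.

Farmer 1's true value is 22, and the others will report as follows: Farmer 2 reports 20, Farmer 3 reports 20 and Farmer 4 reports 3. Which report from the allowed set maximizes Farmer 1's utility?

Report 3: project built, pays 3, utility 22 - 3 = 19.
Report 6: project built, pays 6, utility 22 - 6 = 16.
Report 18: project built, pays 18, utility 22 - 18 = 4.
Report 20: project built, pays 20, utility 22 - 20 = 2.
Report 22: project built, pays 22, utility 22 - 22 = 0.
The best choice is 3 with utility 19.

3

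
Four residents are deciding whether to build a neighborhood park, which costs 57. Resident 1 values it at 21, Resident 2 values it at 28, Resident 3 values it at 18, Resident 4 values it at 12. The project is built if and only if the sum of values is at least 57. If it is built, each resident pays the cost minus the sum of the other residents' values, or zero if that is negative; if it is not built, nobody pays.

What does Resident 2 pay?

6

Total value 79 ≥ cost 57, so the project is built.
The other residents' values sum to 51.
Cost minus that sum is 57 - 51 = 6.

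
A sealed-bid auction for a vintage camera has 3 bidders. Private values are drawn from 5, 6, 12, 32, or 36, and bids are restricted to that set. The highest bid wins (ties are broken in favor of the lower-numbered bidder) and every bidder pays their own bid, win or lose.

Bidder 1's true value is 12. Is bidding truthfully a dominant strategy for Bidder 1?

No

Consider the case where Bidder 2 bids 5 and Bidder 3 bids 5.
Truthful bid 12: wins, pays 12, utility 12 - 12 = 0.
Bid 5 instead: wins, pays 5, utility 12 - 5 = 7.
Since 7 > 0, bidding 5 is strictly better here, so truthful bidding is not dominant.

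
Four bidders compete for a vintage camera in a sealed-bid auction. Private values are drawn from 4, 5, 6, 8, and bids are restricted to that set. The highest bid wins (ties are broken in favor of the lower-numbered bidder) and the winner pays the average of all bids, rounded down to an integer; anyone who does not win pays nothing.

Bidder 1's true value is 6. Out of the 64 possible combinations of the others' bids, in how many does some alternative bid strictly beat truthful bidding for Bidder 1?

Others bid (4, 5, 5): truth gives 1; bid 5 gives 2 > 1. Violating.
Others bid (5, 4, 5): truth gives 1; bid 5 gives 2 > 1. Violating.
Others bid (5, 5, 4): truth gives 1; bid 5 gives 2 > 1. Violating.
Others bid (4, 4, 4): truth gives 2; no alternative beats it.
Others bid (4, 4, 5): truth gives 2; no alternative beats it.
(Checking all 64 profiles: 3 have a profitable deviation, 61 do not.)

3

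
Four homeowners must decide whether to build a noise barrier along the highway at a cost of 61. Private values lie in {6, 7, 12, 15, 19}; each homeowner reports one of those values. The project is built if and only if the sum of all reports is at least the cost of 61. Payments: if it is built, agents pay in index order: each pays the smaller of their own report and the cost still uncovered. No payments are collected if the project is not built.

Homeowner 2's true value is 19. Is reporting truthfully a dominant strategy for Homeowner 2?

Consider the case where Homeowner 1 reports 12, Homeowner 3 reports 15 and Homeowner 4 reports 19.
Truthful report 19: project built, pays 19, utility 19 - 19 = 0.
Report 15 instead: project built, pays 15, utility 19 - 15 = 4.
Since 4 > 0, reporting 15 is strictly better here, so truthful reporting is not dominant.

No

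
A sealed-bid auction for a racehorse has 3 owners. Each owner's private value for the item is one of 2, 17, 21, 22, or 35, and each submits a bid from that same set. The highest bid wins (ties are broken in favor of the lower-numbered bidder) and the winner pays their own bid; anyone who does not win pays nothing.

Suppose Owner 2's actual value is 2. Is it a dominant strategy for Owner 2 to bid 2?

Check each profile of the others' bids and compare truth against every alternative bid.
Others bid (2, 2): truth gives 0, best alternative gives -15.
Others bid (2, 17): truth gives 0, best alternative gives -15.
Others bid (2, 21): truth gives 0, best alternative gives 0.
Others bid (2, 22): truth gives 0, best alternative gives 0.
Others bid (2, 35): truth gives 0, best alternative gives 0.
Others bid (17, 2): truth gives 0, best alternative gives 0.
(Remaining 19 profiles checked similarly; truth is weakly best in each.)
In every case the truthful bid is at least as good as any alternative, so it is a dominant strategy.

Yes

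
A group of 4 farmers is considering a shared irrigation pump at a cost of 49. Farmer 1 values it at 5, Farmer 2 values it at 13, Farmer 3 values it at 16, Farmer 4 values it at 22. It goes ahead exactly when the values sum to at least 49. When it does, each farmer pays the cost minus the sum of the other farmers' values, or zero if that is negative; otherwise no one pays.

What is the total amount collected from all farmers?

30

Total value 56 ≥ cost 49, so it is built.
Farmer 1: others sum to 51; max(0, 49 - 51) = 0.
Farmer 2: others sum to 43; max(0, 49 - 43) = 6.
Farmer 3: others sum to 40; max(0, 49 - 40) = 9.
Farmer 4: others sum to 34; max(0, 49 - 34) = 15.
Total collected = 0 + 6 + 9 + 15 = 30.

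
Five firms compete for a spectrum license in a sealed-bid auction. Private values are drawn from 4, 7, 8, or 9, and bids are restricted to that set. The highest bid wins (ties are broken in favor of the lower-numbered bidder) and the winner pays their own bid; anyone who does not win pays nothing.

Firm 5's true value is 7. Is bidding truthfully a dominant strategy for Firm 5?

Yes

Check each profile of the others' bids and compare truth against every alternative bid.
Others bid (4, 4, 4, 4): truth gives 0, best alternative gives 0.
Others bid (4, 4, 4, 7): truth gives 0, best alternative gives 0.
Others bid (4, 4, 4, 8): truth gives 0, best alternative gives 0.
Others bid (4, 4, 4, 9): truth gives 0, best alternative gives 0.
Others bid (4, 4, 7, 4): truth gives 0, best alternative gives 0.
Others bid (4, 4, 7, 7): truth gives 0, best alternative gives 0.
(Remaining 250 profiles checked similarly; truth is weakly best in each.)
In every case the truthful bid is at least as good as any alternative, so it is a dominant strategy.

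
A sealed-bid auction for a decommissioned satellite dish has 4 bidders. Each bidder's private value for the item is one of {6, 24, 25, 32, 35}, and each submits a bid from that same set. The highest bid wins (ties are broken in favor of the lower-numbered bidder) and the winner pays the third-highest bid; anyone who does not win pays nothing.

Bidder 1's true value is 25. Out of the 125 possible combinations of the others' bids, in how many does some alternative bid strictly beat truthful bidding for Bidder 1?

24

Others bid (6, 6, 32): truth gives 0; bid 32 gives 19 > 0. Violating.
Others bid (6, 6, 35): truth gives 0; bid 35 gives 19 > 0. Violating.
Others bid (6, 24, 32): truth gives 0; bid 32 gives 1 > 0. Violating.
Others bid (6, 24, 35): truth gives 0; bid 35 gives 1 > 0. Violating.
Others bid (6, 6, 6): truth gives 19; no alternative beats it.
Others bid (6, 6, 24): truth gives 19; no alternative beats it.
(Checking all 125 profiles: 24 have a profitable deviation, 101 do not.)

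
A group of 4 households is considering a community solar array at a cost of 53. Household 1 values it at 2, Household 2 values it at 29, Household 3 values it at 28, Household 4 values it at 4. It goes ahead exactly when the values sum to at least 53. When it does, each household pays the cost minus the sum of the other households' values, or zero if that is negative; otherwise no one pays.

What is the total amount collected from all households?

37

Total value 63 ≥ cost 53, so it is built.
Household 1: others sum to 61; max(0, 53 - 61) = 0.
Household 2: others sum to 34; max(0, 53 - 34) = 19.
Household 3: others sum to 35; max(0, 53 - 35) = 18.
Household 4: others sum to 59; max(0, 53 - 59) = 0.
Total collected = 0 + 19 + 18 + 0 = 37.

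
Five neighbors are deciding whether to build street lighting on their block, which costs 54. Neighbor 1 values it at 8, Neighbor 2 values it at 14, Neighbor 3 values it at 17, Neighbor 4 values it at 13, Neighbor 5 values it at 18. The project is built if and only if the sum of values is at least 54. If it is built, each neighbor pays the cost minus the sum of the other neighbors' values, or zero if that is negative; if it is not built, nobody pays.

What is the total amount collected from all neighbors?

3

Total value 70 ≥ cost 54, so it is built.
Neighbor 1: others sum to 62; max(0, 54 - 62) = 0.
Neighbor 2: others sum to 56; max(0, 54 - 56) = 0.
Neighbor 3: others sum to 53; max(0, 54 - 53) = 1.
Neighbor 4: others sum to 57; max(0, 54 - 57) = 0.
Neighbor 5: others sum to 52; max(0, 54 - 52) = 2.
Total collected = 0 + 0 + 1 + 0 + 2 = 3.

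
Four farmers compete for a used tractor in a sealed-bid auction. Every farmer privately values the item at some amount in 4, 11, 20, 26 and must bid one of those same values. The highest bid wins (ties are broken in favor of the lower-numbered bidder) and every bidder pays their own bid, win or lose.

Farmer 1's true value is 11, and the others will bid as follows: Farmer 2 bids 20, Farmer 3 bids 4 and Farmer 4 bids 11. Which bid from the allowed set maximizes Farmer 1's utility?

4

Bid 4: loses but pays 4, utility -4.
Bid 11: loses but pays 11, utility -11.
Bid 20: wins, pays 20, utility 11 - 20 = -9.
Bid 26: wins, pays 26, utility 11 - 26 = -15.
The best choice is 4 with utility -4.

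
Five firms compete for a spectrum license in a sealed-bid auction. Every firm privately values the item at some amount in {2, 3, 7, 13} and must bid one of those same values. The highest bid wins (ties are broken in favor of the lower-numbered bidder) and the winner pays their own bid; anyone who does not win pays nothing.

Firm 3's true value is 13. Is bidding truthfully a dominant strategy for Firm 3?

No

Consider the case where Firm 1 bids 2, Firm 2 bids 2, Firm 4 bids 2 and Firm 5 bids 2.
Truthful bid 13: wins, pays 13, utility 13 - 13 = 0.
Bid 3 instead: wins, pays 3, utility 13 - 3 = 10.
Since 10 > 0, bidding 3 is strictly better here, so truthful bidding is not dominant.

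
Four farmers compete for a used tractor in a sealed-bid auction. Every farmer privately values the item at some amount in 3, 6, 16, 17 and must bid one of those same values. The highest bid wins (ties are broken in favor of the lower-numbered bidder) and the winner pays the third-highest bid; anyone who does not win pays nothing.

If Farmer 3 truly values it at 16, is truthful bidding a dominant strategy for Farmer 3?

Consider the case where Farmer 1 bids 3, Farmer 2 bids 3 and Farmer 4 bids 17.
Truthful bid 16: loses, pays 0, utility 0.
Bid 17 instead: wins, pays 3, utility 16 - 3 = 13.
Since 13 > 0, bidding 17 is strictly better here, so truthful bidding is not dominant.

No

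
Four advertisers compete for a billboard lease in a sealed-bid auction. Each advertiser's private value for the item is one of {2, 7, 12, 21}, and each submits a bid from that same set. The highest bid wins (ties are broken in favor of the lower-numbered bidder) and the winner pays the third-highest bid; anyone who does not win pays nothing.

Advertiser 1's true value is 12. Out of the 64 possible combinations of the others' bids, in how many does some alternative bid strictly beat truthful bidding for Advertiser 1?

12

Others bid (2, 2, 21): truth gives 0; bid 21 gives 10 > 0. Violating.
Others bid (2, 7, 21): truth gives 0; bid 21 gives 5 > 0. Violating.
Others bid (2, 21, 2): truth gives 0; bid 21 gives 10 > 0. Violating.
Others bid (2, 21, 7): truth gives 0; bid 21 gives 5 > 0. Violating.
Others bid (2, 2, 2): truth gives 10; no alternative beats it.
Others bid (2, 2, 7): truth gives 10; no alternative beats it.
(Checking all 64 profiles: 12 have a profitable deviation, 52 do not.)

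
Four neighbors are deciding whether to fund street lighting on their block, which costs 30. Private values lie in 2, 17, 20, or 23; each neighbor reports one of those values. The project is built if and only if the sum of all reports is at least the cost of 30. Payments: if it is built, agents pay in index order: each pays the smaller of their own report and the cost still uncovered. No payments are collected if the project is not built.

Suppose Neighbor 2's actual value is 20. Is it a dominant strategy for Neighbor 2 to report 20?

No

Consider the case where Neighbor 1 reports 2, Neighbor 3 reports 2 and Neighbor 4 reports 17.
Truthful report 20: project built, pays 20, utility 20 - 20 = 0.
Report 17 instead: project built, pays 17, utility 20 - 17 = 3.
Since 3 > 0, reporting 17 is strictly better here, so truthful reporting is not dominant.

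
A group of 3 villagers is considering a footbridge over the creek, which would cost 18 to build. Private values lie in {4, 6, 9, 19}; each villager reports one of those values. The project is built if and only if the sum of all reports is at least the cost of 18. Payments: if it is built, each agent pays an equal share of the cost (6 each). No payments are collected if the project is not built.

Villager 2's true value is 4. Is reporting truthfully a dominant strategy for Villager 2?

Yes

Check each profile of the others' reports and compare truth against every alternative report.
Others report (4, 9): truth gives 0, best alternative gives -2.
Others report (6, 6): truth gives 0, best alternative gives -2.
Others report (9, 4): truth gives 0, best alternative gives -2.
Others report (4, 19): truth gives -2, best alternative gives -2.
Others report (6, 9): truth gives -2, best alternative gives -2.
Others report (6, 19): truth gives -2, best alternative gives -2.
(Remaining 10 profiles checked similarly; truth is weakly best in each.)
In every case the truthful report is at least as good as any alternative, so it is a dominant strategy.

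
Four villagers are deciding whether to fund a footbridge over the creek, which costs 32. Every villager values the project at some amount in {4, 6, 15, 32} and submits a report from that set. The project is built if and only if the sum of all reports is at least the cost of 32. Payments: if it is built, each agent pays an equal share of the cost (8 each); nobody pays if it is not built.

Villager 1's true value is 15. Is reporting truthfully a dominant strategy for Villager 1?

Consider the case where Villager 2 reports 4, Villager 3 reports 4 and Villager 4 reports 4.
Truthful report 15: project not built, utility 0.
Report 32 instead: project built, pays 8, utility 15 - 8 = 7.
Since 7 > 0, reporting 32 is strictly better here, so truthful reporting is not dominant.

No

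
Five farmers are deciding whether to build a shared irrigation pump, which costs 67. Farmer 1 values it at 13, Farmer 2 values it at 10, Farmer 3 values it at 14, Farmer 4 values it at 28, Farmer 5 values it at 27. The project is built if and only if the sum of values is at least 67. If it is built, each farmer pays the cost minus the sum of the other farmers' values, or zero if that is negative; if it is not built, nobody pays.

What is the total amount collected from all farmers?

Total value 92 ≥ cost 67, so it is built.
Farmer 1: others sum to 79; max(0, 67 - 79) = 0.
Farmer 2: others sum to 82; max(0, 67 - 82) = 0.
Farmer 3: others sum to 78; max(0, 67 - 78) = 0.
Farmer 4: others sum to 64; max(0, 67 - 64) = 3.
Farmer 5: others sum to 65; max(0, 67 - 65) = 2.
Total collected = 0 + 0 + 0 + 3 + 2 = 5.

5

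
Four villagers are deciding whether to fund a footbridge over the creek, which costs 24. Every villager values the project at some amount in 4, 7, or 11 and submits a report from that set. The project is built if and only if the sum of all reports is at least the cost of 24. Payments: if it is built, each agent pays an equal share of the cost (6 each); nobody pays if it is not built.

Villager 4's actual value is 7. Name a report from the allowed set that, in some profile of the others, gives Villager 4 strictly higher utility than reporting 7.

11

Suppose Villager 1 reports 4, Villager 2 reports 4 and Villager 3 reports 7.
Report 7: project not built, utility 0.
Report 11: project built, pays 6, utility 7 - 6 = 1.
So reporting 11 beats truth here (1 > 0).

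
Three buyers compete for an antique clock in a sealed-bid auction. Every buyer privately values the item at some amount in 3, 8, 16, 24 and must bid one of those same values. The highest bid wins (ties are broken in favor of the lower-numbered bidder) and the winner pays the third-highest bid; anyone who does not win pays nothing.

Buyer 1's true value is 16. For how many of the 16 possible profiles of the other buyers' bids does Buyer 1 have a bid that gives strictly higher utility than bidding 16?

Others bid (3, 24): truth gives 0; bid 24 gives 13 > 0. Violating.
Others bid (8, 24): truth gives 0; bid 24 gives 8 > 0. Violating.
Others bid (24, 3): truth gives 0; bid 24 gives 13 > 0. Violating.
Others bid (24, 8): truth gives 0; bid 24 gives 8 > 0. Violating.
Others bid (3, 3): truth gives 13; no alternative beats it.
Others bid (3, 8): truth gives 13; no alternative beats it.
(Checking all 16 profiles: 4 have a profitable deviation, 12 do not.)

4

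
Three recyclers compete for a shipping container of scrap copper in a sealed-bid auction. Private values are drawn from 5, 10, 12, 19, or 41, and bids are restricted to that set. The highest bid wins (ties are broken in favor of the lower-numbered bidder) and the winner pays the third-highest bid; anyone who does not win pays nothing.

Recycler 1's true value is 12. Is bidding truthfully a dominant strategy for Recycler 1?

No

Consider the case where Recycler 2 bids 5 and Recycler 3 bids 19.
Truthful bid 12: loses, pays 0, utility 0.
Bid 19 instead: wins, pays 5, utility 12 - 5 = 7.
Since 7 > 0, bidding 19 is strictly better here, so truthful bidding is not dominant.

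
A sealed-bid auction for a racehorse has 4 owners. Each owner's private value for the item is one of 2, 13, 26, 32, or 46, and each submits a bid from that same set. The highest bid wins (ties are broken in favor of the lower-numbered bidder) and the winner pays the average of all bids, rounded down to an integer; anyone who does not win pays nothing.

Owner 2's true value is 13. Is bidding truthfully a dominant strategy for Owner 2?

No

Consider the case where Owner 1 bids 13, Owner 3 bids 2 and Owner 4 bids 2.
Truthful bid 13: loses, pays 0, utility 0.
Bid 26 instead: wins, pays 10, utility 13 - 10 = 3.
Since 3 > 0, bidding 26 is strictly better here, so truthful bidding is not dominant.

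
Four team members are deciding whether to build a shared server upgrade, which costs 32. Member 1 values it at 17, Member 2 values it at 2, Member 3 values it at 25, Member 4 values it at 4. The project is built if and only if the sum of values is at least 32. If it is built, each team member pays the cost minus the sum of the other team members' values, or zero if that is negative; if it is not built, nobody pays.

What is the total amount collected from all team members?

Total value 48 ≥ cost 32, so it is built.
Member 1: others sum to 31; max(0, 32 - 31) = 1.
Member 2: others sum to 46; max(0, 32 - 46) = 0.
Member 3: others sum to 23; max(0, 32 - 23) = 9.
Member 4: others sum to 44; max(0, 32 - 44) = 0.
Total collected = 1 + 0 + 9 + 0 = 10.

10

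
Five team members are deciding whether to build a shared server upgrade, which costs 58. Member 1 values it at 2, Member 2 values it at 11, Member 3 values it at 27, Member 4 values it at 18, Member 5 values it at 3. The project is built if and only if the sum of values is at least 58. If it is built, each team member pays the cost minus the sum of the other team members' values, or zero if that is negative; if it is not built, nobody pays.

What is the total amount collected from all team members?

47

Total value 61 ≥ cost 58, so it is built.
Member 1: others sum to 59; max(0, 58 - 59) = 0.
Member 2: others sum to 50; max(0, 58 - 50) = 8.
Member 3: others sum to 34; max(0, 58 - 34) = 24.
Member 4: others sum to 43; max(0, 58 - 43) = 15.
Member 5: others sum to 58; max(0, 58 - 58) = 0.
Total collected = 0 + 8 + 24 + 15 + 0 = 47.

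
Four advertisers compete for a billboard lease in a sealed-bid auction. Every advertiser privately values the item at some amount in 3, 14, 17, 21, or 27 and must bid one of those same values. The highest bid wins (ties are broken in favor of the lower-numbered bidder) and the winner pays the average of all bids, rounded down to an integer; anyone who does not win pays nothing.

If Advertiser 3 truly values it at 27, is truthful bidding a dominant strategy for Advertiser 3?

No

Consider the case where Advertiser 1 bids 3, Advertiser 2 bids 3 and Advertiser 4 bids 3.
Truthful bid 27: wins, pays 9, utility 27 - 9 = 18.
Bid 14 instead: wins, pays 5, utility 27 - 5 = 22.
Since 22 > 18, bidding 14 is strictly better here, so truthful bidding is not dominant.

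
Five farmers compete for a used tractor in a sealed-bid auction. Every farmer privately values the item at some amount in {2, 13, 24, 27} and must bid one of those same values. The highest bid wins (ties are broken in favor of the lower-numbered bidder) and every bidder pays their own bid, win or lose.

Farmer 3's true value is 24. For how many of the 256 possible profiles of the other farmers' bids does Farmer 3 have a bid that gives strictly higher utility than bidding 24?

Others bid (2, 2, 2, 2): truth gives 0; bid 13 gives 11 > 0. Violating.
Others bid (2, 2, 2, 13): truth gives 0; bid 13 gives 11 > 0. Violating.
Others bid (2, 2, 2, 27): truth gives -24; bid 2 gives -2 > -24. Violating.
Others bid (2, 2, 13, 2): truth gives 0; bid 13 gives 11 > 0. Violating.
Others bid (2, 2, 2, 24): truth gives 0; no alternative beats it.
Others bid (2, 2, 13, 24): truth gives 0; no alternative beats it.
(Checking all 256 profiles: 224 have a profitable deviation, 32 do not.)

224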